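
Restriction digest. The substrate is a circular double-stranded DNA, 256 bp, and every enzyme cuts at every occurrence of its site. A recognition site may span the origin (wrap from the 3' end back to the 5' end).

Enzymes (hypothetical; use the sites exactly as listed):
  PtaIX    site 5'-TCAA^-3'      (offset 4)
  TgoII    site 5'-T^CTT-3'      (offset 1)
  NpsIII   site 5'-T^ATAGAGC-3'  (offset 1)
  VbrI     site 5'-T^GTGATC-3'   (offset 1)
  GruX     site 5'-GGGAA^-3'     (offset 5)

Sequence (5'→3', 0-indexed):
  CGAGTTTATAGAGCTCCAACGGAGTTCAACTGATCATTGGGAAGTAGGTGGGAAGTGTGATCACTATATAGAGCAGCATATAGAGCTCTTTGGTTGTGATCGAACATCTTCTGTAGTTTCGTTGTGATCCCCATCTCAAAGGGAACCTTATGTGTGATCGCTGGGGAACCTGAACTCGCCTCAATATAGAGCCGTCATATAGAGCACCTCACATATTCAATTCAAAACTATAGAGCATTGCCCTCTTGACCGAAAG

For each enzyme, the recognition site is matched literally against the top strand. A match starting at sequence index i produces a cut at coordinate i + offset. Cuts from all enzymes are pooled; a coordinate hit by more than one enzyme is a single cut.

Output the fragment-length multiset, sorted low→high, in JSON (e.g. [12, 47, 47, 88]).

Per-enzyme occurrences:
  PtaIX TCAA/4: at [25, 135, 180, 216, 221] ⇒ [29, 139, 184, 220, 225]
  TgoII TCTT/1: at [86, 106, 243] ⇒ [87, 107, 244]
  NpsIII TATAGAGC/1: at [6, 66, 78, 184, 197, 228] ⇒ [7, 67, 79, 185, 198, 229]
  VbrI TGTGATC/1: at [55, 94, 122, 152] ⇒ [56, 95, 123, 153]
  GruX GGGAA/5: at [38, 49, 140, 163] ⇒ [43, 54, 145, 168]

All cut coordinates (distinct, sorted): [7, 29, 43, 54, 56, 67, 79, 87, 95, 107, 123, 139, 145, 153, 168, 184, 185, 198, 220, 225, 229, 244]

Fragment lengths:
  7→29: 22 bp
  29→43: 14 bp
  43→54: 11 bp
  54→56: 2 bp
  56→67: 11 bp
  67→79: 12 bp
  79→87: 8 bp
  87→95: 8 bp
  95→107: 12 bp
  107→123: 16 bp
  123→139: 16 bp
  139→145: 6 bp
  145→153: 8 bp
  153→168: 15 bp
  168→184: 16 bp
  184→185: 1 bp
  185→198: 13 bp
  198→220: 22 bp
  220→225: 5 bp
  225→229: 4 bp
  229→244: 15 bp
  244→7 (wrap): 256-244+7 = 19 bp

[1,2,4,5,6,8,8,8,11,11,12,12,13,14,15,15,16,16,16,19,22,22]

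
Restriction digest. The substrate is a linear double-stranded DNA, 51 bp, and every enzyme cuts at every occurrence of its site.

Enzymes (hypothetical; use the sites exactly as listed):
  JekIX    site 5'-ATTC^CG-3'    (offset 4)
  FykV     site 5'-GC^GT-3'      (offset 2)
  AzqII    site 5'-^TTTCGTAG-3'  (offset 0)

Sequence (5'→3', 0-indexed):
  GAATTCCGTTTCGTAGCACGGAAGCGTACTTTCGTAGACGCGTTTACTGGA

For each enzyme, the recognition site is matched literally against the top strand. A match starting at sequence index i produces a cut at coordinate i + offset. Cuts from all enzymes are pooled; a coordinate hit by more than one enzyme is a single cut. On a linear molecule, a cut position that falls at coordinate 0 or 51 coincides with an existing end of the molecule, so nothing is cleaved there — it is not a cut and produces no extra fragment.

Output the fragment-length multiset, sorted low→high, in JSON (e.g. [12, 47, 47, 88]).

Per-enzyme occurrences:
  JekIX (ATTCCG, off=4): starts [2] → cuts [6]
  FykV (GCGT, off=2): starts [23, 39] → cuts [25, 41]
  AzqII (TTTCGTAG, off=0): starts [8, 29] → cuts [8, 29]

Pooled cuts: [6, 8, 25, 29, 41]

Fragment lengths:
  [0,6): 6 bp
  [6,8): 2 bp
  [8,25): 17 bp
  [25,29): 4 bp
  [29,41): 12 bp
  [41,51): 10 bp

[2,4,6,10,12,17]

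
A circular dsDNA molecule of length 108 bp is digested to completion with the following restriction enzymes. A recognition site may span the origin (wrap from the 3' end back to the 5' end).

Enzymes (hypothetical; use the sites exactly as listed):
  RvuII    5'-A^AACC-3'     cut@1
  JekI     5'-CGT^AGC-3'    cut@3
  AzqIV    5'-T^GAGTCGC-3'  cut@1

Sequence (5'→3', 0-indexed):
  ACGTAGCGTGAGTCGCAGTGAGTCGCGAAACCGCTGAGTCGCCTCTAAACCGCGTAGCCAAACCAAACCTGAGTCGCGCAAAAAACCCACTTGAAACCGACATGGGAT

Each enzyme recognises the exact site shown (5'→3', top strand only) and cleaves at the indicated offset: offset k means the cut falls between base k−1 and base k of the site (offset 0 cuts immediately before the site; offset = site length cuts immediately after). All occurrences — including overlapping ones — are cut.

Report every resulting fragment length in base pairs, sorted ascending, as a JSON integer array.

Site scan:
  RvuII (AAACC, off=1): starts [27, 46, 59, 64, 82, 93] → cuts [28, 47, 60, 65, 83, 94]
  JekI (CGTAGC, off=3): starts [1, 52] → cuts [4, 55]
  AzqIV (TGAGTCGC, off=1): starts [8, 18, 34, 69] → cuts [9, 19, 35, 70]

All cut coordinates (distinct, sorted): [4, 9, 19, 28, 35, 47, 55, 60, 65, 70, 83, 94]

Fragments:
  4→9: 5 bp
  9→19: 10 bp
  19→28: 9 bp
  28→35: 7 bp
  35→47: 12 bp
  47→55: 8 bp
  55→60: 5 bp
  60→65: 5 bp
  65→70: 5 bp
  70→83: 13 bp
  83→94: 11 bp
  94→4 (wrap): 108-94+4 = 18 bp

[5,5,5,5,7,8,9,10,11,12,13,18]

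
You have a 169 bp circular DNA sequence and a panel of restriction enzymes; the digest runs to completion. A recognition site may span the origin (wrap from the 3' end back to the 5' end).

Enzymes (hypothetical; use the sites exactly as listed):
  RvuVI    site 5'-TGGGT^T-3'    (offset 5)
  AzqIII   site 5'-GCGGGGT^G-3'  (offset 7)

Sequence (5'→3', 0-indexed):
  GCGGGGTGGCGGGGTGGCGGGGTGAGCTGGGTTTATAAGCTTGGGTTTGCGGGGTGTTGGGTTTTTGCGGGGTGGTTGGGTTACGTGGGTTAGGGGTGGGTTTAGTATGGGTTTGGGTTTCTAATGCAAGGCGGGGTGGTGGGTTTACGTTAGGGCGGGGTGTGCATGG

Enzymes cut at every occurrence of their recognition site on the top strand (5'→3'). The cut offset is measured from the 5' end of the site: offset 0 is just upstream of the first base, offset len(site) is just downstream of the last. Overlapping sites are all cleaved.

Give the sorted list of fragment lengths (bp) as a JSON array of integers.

Per-enzyme occurrences:
  RvuVI (TGGGTT, off=5): starts [27, 41, 57, 76, 85, 96, 107, 113, 139] → cuts [32, 46, 62, 81, 90, 101, 112, 118, 144]
  AzqIII (GCGGGGTG, off=7): starts [0, 8, 16, 48, 66, 130, 154] → cuts [7, 15, 23, 55, 73, 137, 161]

All cut coordinates (distinct, sorted): [7, 15, 23, 32, 46, 55, 62, 73, 81, 90, 101, 112, 118, 137, 144, 161]

Fragment lengths:
  7→15: 8 bp
  15→23: 8 bp
  23→32: 9 bp
  32→46: 14 bp
  46→55: 9 bp
  55→62: 7 bp
  62→73: 11 bp
  73→81: 8 bp
  81→90: 9 bp
  90→101: 11 bp
  101→112: 11 bp
  112→118: 6 bp
  118→137: 19 bp
  137→144: 7 bp
  144→161: 17 bp
  161→7 (wrap): 169-161+7 = 15 bp

[6,7,7,8,8,8,9,9,9,11,11,11,14,15,17,19]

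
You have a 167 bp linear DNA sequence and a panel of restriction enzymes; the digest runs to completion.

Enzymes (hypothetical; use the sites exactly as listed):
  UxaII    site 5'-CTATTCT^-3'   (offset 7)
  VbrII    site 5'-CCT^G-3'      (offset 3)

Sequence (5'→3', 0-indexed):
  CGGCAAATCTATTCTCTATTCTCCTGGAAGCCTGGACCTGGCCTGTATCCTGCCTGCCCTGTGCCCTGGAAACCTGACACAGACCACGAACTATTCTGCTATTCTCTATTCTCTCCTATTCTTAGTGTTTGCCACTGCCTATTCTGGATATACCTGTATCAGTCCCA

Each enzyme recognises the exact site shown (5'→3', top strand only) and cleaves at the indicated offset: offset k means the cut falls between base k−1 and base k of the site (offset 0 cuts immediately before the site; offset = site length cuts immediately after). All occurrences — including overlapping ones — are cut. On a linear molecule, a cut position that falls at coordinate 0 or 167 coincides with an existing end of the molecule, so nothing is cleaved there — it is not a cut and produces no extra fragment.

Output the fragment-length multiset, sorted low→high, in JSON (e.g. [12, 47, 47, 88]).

Site scan:
  UxaII (CTATTCT, off=7): starts [8, 15, 90, 98, 105, 115, 138] → cuts [15, 22, 97, 105, 112, 122, 145]
  VbrII (CCTG, off=3): starts [22, 30, 36, 41, 48, 52, 57, 64, 72, 152] → cuts [25, 33, 39, 44, 51, 55, 60, 67, 75, 155]

Pooled cuts: [15, 22, 25, 33, 39, 44, 51, 55, 60, 67, 75, 97, 105, 112, 122, 145, 155]

Fragments:
  [0,15): 15 bp
  [15,22): 7 bp
  [22,25): 3 bp
  [25,33): 8 bp
  [33,39): 6 bp
  [39,44): 5 bp
  [44,51): 7 bp
  [51,55): 4 bp
  [55,60): 5 bp
  [60,67): 7 bp
  [67,75): 8 bp
  [75,97): 22 bp
  [97,105): 8 bp
  [105,112): 7 bp
  [112,122): 10 bp
  [122,145): 23 bp
  [145,155): 10 bp
  [155,167): 12 bp

[3,4,5,5,6,7,7,7,7,8,8,8,10,10,12,15,22,23]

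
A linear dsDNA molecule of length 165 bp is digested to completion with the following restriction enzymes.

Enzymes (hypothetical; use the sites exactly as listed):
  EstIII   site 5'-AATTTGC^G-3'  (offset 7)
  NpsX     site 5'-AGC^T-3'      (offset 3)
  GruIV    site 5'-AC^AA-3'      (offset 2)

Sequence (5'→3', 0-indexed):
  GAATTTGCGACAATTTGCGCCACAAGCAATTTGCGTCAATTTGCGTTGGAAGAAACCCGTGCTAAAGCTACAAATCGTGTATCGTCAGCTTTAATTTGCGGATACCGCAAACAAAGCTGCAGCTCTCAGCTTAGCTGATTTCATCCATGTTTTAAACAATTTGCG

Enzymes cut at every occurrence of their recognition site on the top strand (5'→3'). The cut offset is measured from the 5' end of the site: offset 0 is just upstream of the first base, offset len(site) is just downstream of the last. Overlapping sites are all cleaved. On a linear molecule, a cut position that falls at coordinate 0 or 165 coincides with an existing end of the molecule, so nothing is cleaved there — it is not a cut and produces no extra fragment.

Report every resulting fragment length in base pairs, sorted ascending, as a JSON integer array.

Site scan:
  EstIII AATTTGCG/7: at [1, 11, 27, 37, 92, 157] ⇒ [8, 18, 34, 44, 99, 164]
  NpsX AGCT/3: at [65, 86, 114, 120, 127, 132] ⇒ [68, 89, 117, 123, 130, 135]
  GruIV ACAA/2: at [9, 21, 69, 110, 155] ⇒ [11, 23, 71, 112, 157]

Pooled cuts: [8, 11, 18, 23, 34, 44, 68, 71, 89, 99, 112, 117, 123, 130, 135, 157, 164]

Fragment lengths:
  [0,8): 8 bp
  [8,11): 3 bp
  [11,18): 7 bp
  [18,23): 5 bp
  [23,34): 11 bp
  [34,44): 10 bp
  [44,68): 24 bp
  [68,71): 3 bp
  [71,89): 18 bp
  [89,99): 10 bp
  [99,112): 13 bp
  [112,117): 5 bp
  [117,123): 6 bp
  [123,130): 7 bp
  [130,135): 5 bp
  [135,157): 22 bp
  [157,164): 7 bp
  [164,165): 1 bp

[1,3,3,5,5,5,6,7,7,7,8,10,10,11,13,18,22,24]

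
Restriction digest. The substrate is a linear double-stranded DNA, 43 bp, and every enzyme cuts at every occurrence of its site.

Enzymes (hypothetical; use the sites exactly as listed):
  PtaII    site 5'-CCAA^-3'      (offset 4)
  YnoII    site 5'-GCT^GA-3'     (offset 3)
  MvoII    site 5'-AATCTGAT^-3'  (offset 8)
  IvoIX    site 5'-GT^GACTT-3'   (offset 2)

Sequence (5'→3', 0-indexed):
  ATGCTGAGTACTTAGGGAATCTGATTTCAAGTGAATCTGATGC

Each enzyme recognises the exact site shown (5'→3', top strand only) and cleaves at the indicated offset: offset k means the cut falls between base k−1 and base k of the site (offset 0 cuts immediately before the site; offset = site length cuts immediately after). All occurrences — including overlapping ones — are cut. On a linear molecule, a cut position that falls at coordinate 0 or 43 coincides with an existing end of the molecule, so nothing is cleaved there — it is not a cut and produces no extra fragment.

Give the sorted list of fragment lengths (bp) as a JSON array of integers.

Scan for sites:
  PtaII (CCAA, off=4): no sites
  YnoII GCTGA/3: at [2] ⇒ [5]
  MvoII AATCTGAT/8: at [17, 33] ⇒ [25, 41]
  IvoIX (GTGACTT, off=2): no sites

Pooled cuts: [5, 25, 41]

Fragments:
  [0,5): 5 bp
  [5,25): 20 bp
  [25,41): 16 bp
  [41,43): 2 bp

[2,5,16,20]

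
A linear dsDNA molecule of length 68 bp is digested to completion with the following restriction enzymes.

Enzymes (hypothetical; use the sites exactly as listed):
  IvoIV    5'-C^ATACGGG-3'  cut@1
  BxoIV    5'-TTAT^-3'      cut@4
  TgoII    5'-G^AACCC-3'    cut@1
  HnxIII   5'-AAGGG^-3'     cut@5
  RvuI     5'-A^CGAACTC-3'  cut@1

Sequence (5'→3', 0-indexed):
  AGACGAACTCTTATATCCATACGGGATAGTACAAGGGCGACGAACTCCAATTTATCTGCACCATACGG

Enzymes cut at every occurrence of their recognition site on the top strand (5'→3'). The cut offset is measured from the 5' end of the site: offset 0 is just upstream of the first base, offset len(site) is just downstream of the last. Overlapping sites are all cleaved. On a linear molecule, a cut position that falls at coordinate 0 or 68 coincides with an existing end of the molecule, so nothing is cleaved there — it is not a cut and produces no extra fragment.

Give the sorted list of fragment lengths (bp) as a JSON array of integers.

[3,3,4,11,13,15,19]

Scan for sites:
  IvoIV (CATACGGG, off=1): starts [17] → cuts [18]
  BxoIV (TTAT, off=4): starts [10, 51] → cuts [14, 55]
  TgoII (GAACCC, off=1): no sites
  HnxIII (AAGGG, off=5): starts [32] → cuts [37]
  RvuI (ACGAACTC, off=1): starts [2, 39] → cuts [3, 40]

All cut coordinates (distinct, sorted): [3, 14, 18, 37, 40, 55]

Fragment lengths:
  [0,3): 3 bp
  [3,14): 11 bp
  [14,18): 4 bp
  [18,37): 19 bp
  [37,40): 3 bp
  [40,55): 15 bp
  [55,68): 13 bp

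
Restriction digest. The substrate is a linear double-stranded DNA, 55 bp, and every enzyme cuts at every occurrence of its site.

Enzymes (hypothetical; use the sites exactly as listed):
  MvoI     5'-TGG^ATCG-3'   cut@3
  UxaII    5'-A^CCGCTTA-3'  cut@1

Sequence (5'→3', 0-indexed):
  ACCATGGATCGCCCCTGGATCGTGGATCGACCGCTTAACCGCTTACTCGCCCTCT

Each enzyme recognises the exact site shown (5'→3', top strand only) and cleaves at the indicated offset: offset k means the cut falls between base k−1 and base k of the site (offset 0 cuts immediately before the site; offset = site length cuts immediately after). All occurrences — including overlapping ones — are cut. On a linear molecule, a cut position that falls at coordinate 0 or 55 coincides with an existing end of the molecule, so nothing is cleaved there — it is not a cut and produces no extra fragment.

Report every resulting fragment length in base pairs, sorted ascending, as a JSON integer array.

Scan for sites:
  MvoI TGGATCG/3: at [4, 15, 22] ⇒ [7, 18, 25]
  UxaII ACCGCTTA/1: at [29, 37] ⇒ [30, 38]

All cut coordinates (distinct, sorted): [7, 18, 25, 30, 38]

Fragments:
  [0,7): 7 bp
  [7,18): 11 bp
  [18,25): 7 bp
  [25,30): 5 bp
  [30,38): 8 bp
  [38,55): 17 bp

[5,7,7,8,11,17]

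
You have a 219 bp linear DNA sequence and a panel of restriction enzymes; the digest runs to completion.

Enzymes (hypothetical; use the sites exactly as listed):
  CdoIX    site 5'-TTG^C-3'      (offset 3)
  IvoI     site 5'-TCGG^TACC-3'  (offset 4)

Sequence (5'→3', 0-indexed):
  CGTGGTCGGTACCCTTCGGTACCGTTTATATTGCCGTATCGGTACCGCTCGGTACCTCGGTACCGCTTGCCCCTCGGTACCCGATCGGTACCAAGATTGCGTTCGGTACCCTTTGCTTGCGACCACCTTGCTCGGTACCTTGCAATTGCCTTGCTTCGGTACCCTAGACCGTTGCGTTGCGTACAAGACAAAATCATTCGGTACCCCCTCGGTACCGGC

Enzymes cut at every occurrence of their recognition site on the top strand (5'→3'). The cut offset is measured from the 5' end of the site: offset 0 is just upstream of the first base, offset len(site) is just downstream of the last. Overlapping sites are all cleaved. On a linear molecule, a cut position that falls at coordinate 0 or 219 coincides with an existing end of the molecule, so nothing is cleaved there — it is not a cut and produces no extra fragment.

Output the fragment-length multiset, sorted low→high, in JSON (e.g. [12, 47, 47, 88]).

Site scan:
  CdoIX TTGC/3: at [30, 66, 96, 112, 116, 127, 139, 145, 150, 171, 176] ⇒ [33, 69, 99, 115, 119, 130, 142, 148, 153, 174, 179]
  IvoI TCGGTACC/4: at [5, 15, 38, 48, 56, 73, 84, 102, 131, 155, 197, 208] ⇒ [9, 19, 42, 52, 60, 77, 88, 106, 135, 159, 201, 212]

All cut coordinates (distinct, sorted): [9, 19, 33, 42, 52, 60, 69, 77, 88, 99, 106, 115, 119, 130, 135, 142, 148, 153, 159, 174, 179, 201, 212]

Fragments:
  [0,9): 9 bp
  [9,19): 10 bp
  [19,33): 14 bp
  [33,42): 9 bp
  [42,52): 10 bp
  [52,60): 8 bp
  [60,69): 9 bp
  [69,77): 8 bp
  [77,88): 11 bp
  [88,99): 11 bp
  [99,106): 7 bp
  [106,115): 9 bp
  [115,119): 4 bp
  [119,130): 11 bp
  [130,135): 5 bp
  [135,142): 7 bp
  [142,148): 6 bp
  [148,153): 5 bp
  [153,159): 6 bp
  [159,174): 15 bp
  [174,179): 5 bp
  [179,201): 22 bp
  [201,212): 11 bp
  [212,219): 7 bp

[4,5,5,5,6,6,7,7,7,8,8,9,9,9,9,10,10,11,11,11,11,14,15,22]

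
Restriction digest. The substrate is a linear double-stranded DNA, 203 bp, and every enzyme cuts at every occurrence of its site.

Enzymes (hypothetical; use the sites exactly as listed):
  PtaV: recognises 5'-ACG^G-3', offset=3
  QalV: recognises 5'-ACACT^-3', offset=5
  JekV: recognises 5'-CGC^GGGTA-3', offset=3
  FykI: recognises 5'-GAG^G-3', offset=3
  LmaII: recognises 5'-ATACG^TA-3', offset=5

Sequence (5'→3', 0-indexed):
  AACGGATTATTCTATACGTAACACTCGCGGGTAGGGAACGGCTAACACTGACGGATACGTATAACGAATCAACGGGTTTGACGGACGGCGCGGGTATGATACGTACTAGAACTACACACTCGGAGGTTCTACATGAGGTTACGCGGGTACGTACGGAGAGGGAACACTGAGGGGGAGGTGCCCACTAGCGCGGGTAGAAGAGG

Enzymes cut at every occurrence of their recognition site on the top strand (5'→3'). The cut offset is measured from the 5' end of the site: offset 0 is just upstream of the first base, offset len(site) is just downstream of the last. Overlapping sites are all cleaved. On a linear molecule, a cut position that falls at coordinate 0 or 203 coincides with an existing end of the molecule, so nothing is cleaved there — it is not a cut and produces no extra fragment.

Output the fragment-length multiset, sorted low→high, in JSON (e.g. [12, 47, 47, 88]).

Scan for sites:
  PtaV (ACGG, off=3): starts [1, 37, 50, 71, 80, 84, 152] → cuts [4, 40, 53, 74, 83, 87, 155]
  QalV (ACACT, off=5): starts [20, 44, 115, 163] → cuts [25, 49, 120, 168]
  JekV (CGCGGGTA, off=3): starts [25, 88, 141, 188] → cuts [28, 91, 144, 191]
  FykI (GAGG, off=3): starts [122, 134, 157, 168, 174, 199] → cuts [125, 137, 160, 171, 177, 202]
  LmaII (ATACGTA, off=5): starts [13, 54, 98] → cuts [18, 59, 103]

Pooled cuts: [4, 18, 25, 28, 40, 49, 53, 59, 74, 83, 87, 91, 103, 120, 125, 137, 144, 155, 160, 168, 171, 177, 191, 202]

Fragments:
  [0,4): 4 bp
  [4,18): 14 bp
  [18,25): 7 bp
  [25,28): 3 bp
  [28,40): 12 bp
  [40,49): 9 bp
  [49,53): 4 bp
  [53,59): 6 bp
  [59,74): 15 bp
  [74,83): 9 bp
  [83,87): 4 bp
  [87,91): 4 bp
  [91,103): 12 bp
  [103,120): 17 bp
  [120,125): 5 bp
  [125,137): 12 bp
  [137,144): 7 bp
  [144,155): 11 bp
  [155,160): 5 bp
  [160,168): 8 bp
  [168,171): 3 bp
  [171,177): 6 bp
  [177,191): 14 bp
  [191,202): 11 bp
  [202,203): 1 bp

[1,3,3,4,4,4,4,5,5,6,6,7,7,8,9,9,11,11,12,12,12,14,14,15,17]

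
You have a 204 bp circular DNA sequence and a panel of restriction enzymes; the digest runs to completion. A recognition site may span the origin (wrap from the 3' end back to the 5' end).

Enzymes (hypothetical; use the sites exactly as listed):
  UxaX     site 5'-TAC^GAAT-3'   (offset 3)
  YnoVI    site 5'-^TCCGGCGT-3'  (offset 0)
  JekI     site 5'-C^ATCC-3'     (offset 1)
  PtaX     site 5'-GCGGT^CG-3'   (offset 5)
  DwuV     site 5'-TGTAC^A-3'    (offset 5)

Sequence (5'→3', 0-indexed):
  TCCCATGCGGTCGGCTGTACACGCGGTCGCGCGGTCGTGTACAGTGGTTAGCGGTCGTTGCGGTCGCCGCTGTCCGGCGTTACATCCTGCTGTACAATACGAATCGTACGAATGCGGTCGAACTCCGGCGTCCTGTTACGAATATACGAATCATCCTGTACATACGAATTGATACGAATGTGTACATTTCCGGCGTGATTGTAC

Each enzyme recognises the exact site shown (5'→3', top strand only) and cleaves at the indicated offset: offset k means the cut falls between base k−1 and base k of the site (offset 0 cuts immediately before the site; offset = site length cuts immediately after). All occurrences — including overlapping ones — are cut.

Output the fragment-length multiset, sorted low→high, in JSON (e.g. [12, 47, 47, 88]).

[3,4,5,5,5,7,7,8,8,8,9,9,9,9,9,10,10,11,12,13,16,27]

Per-enzyme occurrences:
  UxaX (TACGAAT, off=3): starts [97, 106, 136, 144, 162, 172] → cuts [100, 109, 139, 147, 165, 175]
  YnoVI (TCCGGCGT, off=0): starts [72, 123, 188] → cuts [72, 123, 188]
  JekI (CATCC, off=1): starts [82, 151] → cuts [83, 152]
  PtaX (GCGGTCG, off=5): starts [6, 22, 30, 50, 59, 113] → cuts [11, 27, 35, 55, 64, 118]
  DwuV (TGTACA, off=5): starts [15, 37, 90, 156, 180] → cuts [20, 42, 95, 161, 185]

All cut coordinates (distinct, sorted): [11, 20, 27, 35, 42, 55, 64, 72, 83, 95, 100, 109, 118, 123, 139, 147, 152, 161, 165, 175, 185, 188]

Fragment lengths:
  11→20: 9 bp
  20→27: 7 bp
  27→35: 8 bp
  35→42: 7 bp
  42→55: 13 bp
  55→64: 9 bp
  64→72: 8 bp
  72→83: 11 bp
  83→95: 12 bp
  95→100: 5 bp
  100→109: 9 bp
  109→118: 9 bp
  118→123: 5 bp
  123→139: 16 bp
  139→147: 8 bp
  147→152: 5 bp
  152→161: 9 bp
  161→165: 4 bp
  165→175: 10 bp
  175→185: 10 bp
  185→188: 3 bp
  188→11 (wrap): 204-188+11 = 27 bp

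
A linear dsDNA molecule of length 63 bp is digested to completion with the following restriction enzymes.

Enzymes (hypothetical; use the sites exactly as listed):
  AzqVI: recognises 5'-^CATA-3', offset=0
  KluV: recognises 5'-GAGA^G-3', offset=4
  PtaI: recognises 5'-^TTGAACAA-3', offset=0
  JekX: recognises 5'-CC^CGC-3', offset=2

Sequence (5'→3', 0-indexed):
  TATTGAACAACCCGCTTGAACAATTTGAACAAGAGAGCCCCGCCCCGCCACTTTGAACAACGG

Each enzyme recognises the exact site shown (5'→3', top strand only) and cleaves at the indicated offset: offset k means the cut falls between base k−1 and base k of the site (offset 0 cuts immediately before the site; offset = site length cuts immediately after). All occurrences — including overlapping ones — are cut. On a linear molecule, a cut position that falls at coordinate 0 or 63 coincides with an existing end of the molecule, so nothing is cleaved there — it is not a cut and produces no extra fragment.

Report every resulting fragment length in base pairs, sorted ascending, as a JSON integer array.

Per-enzyme occurrences:
  AzqVI (CATA, off=0): no sites
  KluV (GAGAG, off=4): starts [32] → cuts [36]
  PtaI (TTGAACAA, off=0): starts [2, 15, 24, 52] → cuts [2, 15, 24, 52]
  JekX (CCCGC, off=2): starts [10, 38, 43] → cuts [12, 40, 45]

Pooled cuts: [2, 12, 15, 24, 36, 40, 45, 52]

Fragments:
  [0,2): 2 bp
  [2,12): 10 bp
  [12,15): 3 bp
  [15,24): 9 bp
  [24,36): 12 bp
  [36,40): 4 bp
  [40,45): 5 bp
  [45,52): 7 bp
  [52,63): 11 bp

[2,3,4,5,7,9,10,11,12]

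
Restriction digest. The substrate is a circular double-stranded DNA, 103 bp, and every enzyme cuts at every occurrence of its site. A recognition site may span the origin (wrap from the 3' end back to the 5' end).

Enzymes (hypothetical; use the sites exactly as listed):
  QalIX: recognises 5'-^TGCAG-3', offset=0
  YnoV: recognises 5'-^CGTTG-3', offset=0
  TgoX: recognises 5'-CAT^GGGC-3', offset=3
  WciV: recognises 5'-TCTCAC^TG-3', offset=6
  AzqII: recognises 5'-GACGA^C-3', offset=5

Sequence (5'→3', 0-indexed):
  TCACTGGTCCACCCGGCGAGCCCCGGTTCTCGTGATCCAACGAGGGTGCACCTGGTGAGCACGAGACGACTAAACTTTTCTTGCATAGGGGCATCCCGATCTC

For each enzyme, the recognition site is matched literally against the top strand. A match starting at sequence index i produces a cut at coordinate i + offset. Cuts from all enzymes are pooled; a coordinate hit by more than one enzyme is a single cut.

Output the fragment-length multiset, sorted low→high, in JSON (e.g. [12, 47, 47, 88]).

Scan for sites:
  QalIX (TGCAG, off=0): no sites
  YnoV (CGTTG, off=0): no sites
  TgoX (CATGGGC, off=3): no sites
  WciV TCTCACTG/6: at [101] ⇒ [4]
  AzqII GACGAC/5: at [64] ⇒ [69]

Pooled cuts: [4, 69]

Fragment lengths:
  4→69: 65 bp
  69→4 (wrap): 103-69+4 = 38 bp

[38,65]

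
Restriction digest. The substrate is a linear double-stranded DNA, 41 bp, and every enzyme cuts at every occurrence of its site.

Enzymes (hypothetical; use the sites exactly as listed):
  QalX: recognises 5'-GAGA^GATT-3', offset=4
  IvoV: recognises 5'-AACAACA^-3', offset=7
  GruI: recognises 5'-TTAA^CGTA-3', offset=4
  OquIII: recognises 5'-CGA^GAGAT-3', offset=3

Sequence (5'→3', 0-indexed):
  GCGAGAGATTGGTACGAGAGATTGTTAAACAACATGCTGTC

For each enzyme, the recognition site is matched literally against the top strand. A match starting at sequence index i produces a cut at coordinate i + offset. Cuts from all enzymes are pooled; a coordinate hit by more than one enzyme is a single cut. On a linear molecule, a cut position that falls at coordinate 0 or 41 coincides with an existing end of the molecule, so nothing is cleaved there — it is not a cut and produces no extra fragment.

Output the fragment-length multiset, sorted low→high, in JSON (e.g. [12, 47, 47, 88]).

[2,2,4,7,11,15]

Scan for sites:
  QalX (GAGAGATT, off=4): starts [2, 15] → cuts [6, 19]
  IvoV (AACAACA, off=7): starts [27] → cuts [34]
  GruI (TTAACGTA, off=4): no sites
  OquIII (CGAGAGAT, off=3): starts [1, 14] → cuts [4, 17]

Pooled cuts: [4, 6, 17, 19, 34]

Fragments:
  [0,4): 4 bp
  [4,6): 2 bp
  [6,17): 11 bp
  [17,19): 2 bp
  [19,34): 15 bp
  [34,41): 7 bp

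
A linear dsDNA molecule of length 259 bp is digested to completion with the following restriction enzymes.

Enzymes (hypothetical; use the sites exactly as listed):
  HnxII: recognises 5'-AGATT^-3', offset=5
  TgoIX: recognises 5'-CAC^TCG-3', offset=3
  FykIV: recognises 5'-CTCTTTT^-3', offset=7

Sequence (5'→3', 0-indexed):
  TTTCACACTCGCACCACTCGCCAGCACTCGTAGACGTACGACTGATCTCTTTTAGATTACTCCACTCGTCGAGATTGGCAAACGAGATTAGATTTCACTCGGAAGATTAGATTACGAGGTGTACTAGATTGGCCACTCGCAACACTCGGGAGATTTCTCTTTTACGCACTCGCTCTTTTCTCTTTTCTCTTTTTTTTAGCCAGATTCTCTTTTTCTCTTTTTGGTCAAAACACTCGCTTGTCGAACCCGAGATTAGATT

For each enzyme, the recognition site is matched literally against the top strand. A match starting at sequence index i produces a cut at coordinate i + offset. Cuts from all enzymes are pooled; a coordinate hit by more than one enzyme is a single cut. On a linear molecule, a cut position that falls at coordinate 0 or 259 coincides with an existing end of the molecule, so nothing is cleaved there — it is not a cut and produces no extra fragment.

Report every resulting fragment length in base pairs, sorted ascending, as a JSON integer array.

[4,5,5,5,5,6,6,7,7,7,7,8,8,8,9,9,10,10,10,10,11,12,13,13,17,21,26]

Scan for sites:
  HnxII AGATT/5: at [53, 71, 84, 89, 103, 108, 125, 150, 201, 249, 254] ⇒ [58, 76, 89, 94, 108, 113, 130, 155, 206, 254] (position 259 is a terminus of the linear molecule — no cut)
  TgoIX CACTCG/3: at [5, 14, 24, 62, 95, 133, 142, 166, 230] ⇒ [8, 17, 27, 65, 98, 136, 145, 169, 233]
  FykIV CTCTTTT/7: at [46, 156, 172, 179, 186, 206, 214] ⇒ [53, 163, 179, 186, 193, 213, 221]

All cut coordinates (distinct, sorted): [8, 17, 27, 53, 58, 65, 76, 89, 94, 98, 108, 113, 130, 136, 145, 155, 163, 169, 179, 186, 193, 206, 213, 221, 233, 254]

Fragments:
  [0,8): 8 bp
  [8,17): 9 bp
  [17,27): 10 bp
  [27,53): 26 bp
  [53,58): 5 bp
  [58,65): 7 bp
  [65,76): 11 bp
  [76,89): 13 bp
  [89,94): 5 bp
  [94,98): 4 bp
  [98,108): 10 bp
  [108,113): 5 bp
  [113,130): 17 bp
  [130,136): 6 bp
  [136,145): 9 bp
  [145,155): 10 bp
  [155,163): 8 bp
  [163,169): 6 bp
  [169,179): 10 bp
  [179,186): 7 bp
  [186,193): 7 bp
  [193,206): 13 bp
  [206,213): 7 bp
  [213,221): 8 bp
  [221,233): 12 bp
  [233,254): 21 bp
  [254,259): 5 bp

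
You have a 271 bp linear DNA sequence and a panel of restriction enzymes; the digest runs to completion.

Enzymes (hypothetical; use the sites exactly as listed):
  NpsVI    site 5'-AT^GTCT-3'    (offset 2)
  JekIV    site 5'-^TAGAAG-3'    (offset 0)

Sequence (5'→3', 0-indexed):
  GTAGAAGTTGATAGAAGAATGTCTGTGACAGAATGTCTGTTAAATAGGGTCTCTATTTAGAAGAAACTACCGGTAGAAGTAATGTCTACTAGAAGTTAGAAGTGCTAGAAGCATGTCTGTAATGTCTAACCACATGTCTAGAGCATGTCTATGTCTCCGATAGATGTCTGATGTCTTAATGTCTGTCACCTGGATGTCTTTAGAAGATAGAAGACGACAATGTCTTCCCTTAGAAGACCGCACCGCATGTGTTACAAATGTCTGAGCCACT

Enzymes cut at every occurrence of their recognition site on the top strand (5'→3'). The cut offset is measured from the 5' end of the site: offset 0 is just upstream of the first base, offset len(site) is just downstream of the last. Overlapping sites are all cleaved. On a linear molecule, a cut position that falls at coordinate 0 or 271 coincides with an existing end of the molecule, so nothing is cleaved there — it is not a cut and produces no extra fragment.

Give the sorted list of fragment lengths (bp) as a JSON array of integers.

Scan for sites:
  NpsVI (ATGTCT, off=2): starts [18, 32, 81, 112, 121, 133, 144, 150, 163, 170, 178, 193, 219, 257] → cuts [20, 34, 83, 114, 123, 135, 146, 152, 165, 172, 180, 195, 221, 259]
  JekIV (TAGAAG, off=0): starts [1, 11, 57, 73, 89, 96, 105, 200, 207, 230] → cuts [1, 11, 57, 73, 89, 96, 105, 200, 207, 230]

All cut coordinates (distinct, sorted): [1, 11, 20, 34, 57, 73, 83, 89, 96, 105, 114, 123, 135, 146, 152, 165, 172, 180, 195, 200, 207, 221, 230, 259]

Fragment lengths:
  [0,1): 1 bp
  [1,11): 10 bp
  [11,20): 9 bp
  [20,34): 14 bp
  [34,57): 23 bp
  [57,73): 16 bp
  [73,83): 10 bp
  [83,89): 6 bp
  [89,96): 7 bp
  [96,105): 9 bp
  [105,114): 9 bp
  [114,123): 9 bp
  [123,135): 12 bp
  [135,146): 11 bp
  [146,152): 6 bp
  [152,165): 13 bp
  [165,172): 7 bp
  [172,180): 8 bp
  [180,195): 15 bp
  [195,200): 5 bp
  [200,207): 7 bp
  [207,221): 14 bp
  [221,230): 9 bp
  [230,259): 29 bp
  [259,271): 12 bp

[1,5,6,6,7,7,7,8,9,9,9,9,9,10,10,11,12,12,13,14,14,15,16,23,29]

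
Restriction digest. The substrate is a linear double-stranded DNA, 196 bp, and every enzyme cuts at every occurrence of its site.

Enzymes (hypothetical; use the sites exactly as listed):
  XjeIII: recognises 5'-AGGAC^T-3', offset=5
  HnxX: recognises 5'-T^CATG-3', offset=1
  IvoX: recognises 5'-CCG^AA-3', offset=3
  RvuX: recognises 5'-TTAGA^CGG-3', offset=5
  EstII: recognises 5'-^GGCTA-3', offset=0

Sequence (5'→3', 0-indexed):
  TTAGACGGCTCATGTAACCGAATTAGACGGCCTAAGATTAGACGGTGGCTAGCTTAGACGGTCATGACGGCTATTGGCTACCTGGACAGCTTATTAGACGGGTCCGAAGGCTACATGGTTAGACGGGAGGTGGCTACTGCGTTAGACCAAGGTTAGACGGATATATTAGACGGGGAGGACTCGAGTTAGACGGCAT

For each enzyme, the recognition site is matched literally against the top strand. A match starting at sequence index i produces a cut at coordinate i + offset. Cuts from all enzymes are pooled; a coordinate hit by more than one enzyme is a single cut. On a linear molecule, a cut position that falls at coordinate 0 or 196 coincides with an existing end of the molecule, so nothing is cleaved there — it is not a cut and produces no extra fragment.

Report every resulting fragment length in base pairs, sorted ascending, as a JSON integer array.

Site scan:
  XjeIII (AGGACT, off=5): starts [175] → cuts [180]
  HnxX (TCATG, off=1): starts [9, 61] → cuts [10, 62]
  IvoX (CCGAA, off=3): starts [17, 103] → cuts [20, 106]
  RvuX (TTAGACGG, off=5): starts [0, 22, 37, 53, 93, 118, 152, 165, 185] → cuts [5, 27, 42, 58, 98, 123, 157, 170, 190]
  EstII (GGCTA, off=0): starts [46, 68, 75, 108, 131] → cuts [46, 68, 75, 108, 131]

All cut coordinates (distinct, sorted): [5, 10, 20, 27, 42, 46, 58, 62, 68, 75, 98, 106, 108, 123, 131, 157, 170, 180, 190]

Fragments:
  [0,5): 5 bp
  [5,10): 5 bp
  [10,20): 10 bp
  [20,27): 7 bp
  [27,42): 15 bp
  [42,46): 4 bp
  [46,58): 12 bp
  [58,62): 4 bp
  [62,68): 6 bp
  [68,75): 7 bp
  [75,98): 23 bp
  [98,106): 8 bp
  [106,108): 2 bp
  [108,123): 15 bp
  [123,131): 8 bp
  [131,157): 26 bp
  [157,170): 13 bp
  [170,180): 10 bp
  [180,190): 10 bp
  [190,196): 6 bp

[2,4,4,5,5,6,6,7,7,8,8,10,10,10,12,13,15,15,23,26]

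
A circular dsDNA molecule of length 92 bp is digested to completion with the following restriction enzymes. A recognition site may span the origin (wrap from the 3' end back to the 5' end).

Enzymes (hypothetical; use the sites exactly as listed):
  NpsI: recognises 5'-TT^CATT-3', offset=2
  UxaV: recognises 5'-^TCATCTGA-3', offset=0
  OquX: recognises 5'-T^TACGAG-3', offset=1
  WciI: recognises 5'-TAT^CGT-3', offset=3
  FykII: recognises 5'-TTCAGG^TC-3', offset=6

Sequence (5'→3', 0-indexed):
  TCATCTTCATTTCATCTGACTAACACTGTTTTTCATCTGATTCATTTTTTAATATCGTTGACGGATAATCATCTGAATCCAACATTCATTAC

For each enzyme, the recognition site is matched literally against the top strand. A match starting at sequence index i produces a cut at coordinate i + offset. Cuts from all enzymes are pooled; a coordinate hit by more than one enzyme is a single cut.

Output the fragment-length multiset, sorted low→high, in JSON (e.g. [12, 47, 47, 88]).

Scan for sites:
  NpsI TTCATT/2: at [5, 40, 84] ⇒ [7, 42, 86]
  UxaV TCATCTGA/0: at [11, 32, 68] ⇒ [11, 32, 68]
  OquX (TTACGAG, off=1): no sites
  WciI TATCGT/3: at [52] ⇒ [55]
  FykII (TTCAGGTC, off=6): no sites

All cut coordinates (distinct, sorted): [7, 11, 32, 42, 55, 68, 86]

Fragments:
  7→11: 4 bp
  11→32: 21 bp
  32→42: 10 bp
  42→55: 13 bp
  55→68: 13 bp
  68→86: 18 bp
  86→7 (wrap): 92-86+7 = 13 bp

[4,10,13,13,13,18,21]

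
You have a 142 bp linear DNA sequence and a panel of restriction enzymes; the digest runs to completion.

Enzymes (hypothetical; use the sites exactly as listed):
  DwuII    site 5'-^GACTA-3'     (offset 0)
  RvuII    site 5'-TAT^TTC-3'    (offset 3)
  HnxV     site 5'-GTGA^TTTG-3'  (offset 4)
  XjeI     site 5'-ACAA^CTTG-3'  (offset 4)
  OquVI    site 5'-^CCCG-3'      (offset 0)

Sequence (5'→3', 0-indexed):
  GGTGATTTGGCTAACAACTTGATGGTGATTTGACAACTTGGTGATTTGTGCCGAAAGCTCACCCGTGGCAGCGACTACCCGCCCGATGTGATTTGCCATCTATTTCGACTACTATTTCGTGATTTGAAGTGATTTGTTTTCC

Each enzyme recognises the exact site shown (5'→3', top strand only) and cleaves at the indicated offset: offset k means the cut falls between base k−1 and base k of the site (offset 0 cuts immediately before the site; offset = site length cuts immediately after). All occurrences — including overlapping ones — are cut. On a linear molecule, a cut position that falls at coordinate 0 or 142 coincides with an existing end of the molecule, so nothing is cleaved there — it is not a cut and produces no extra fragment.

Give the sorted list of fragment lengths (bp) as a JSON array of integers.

[3,4,5,5,7,8,8,9,10,10,10,11,11,12,12,17]

Site scan:
  DwuII (GACTA, off=0): starts [72, 106] → cuts [72, 106]
  RvuII (TATTTC, off=3): starts [100, 112] → cuts [103, 115]
  HnxV (GTGATTTG, off=4): starts [1, 24, 40, 87, 118, 128] → cuts [5, 28, 44, 91, 122, 132]
  XjeI (ACAACTTG, off=4): starts [13, 32] → cuts [17, 36]
  OquVI (CCCG, off=0): starts [61, 77, 81] → cuts [61, 77, 81]

All cut coordinates (distinct, sorted): [5, 17, 28, 36, 44, 61, 72, 77, 81, 91, 103, 106, 115, 122, 132]

Fragments:
  [0,5): 5 bp
  [5,17): 12 bp
  [17,28): 11 bp
  [28,36): 8 bp
  [36,44): 8 bp
  [44,61): 17 bp
  [61,72): 11 bp
  [72,77): 5 bp
  [77,81): 4 bp
  [81,91): 10 bp
  [91,103): 12 bp
  [103,106): 3 bp
  [106,115): 9 bp
  [115,122): 7 bp
  [122,132): 10 bp
  [132,142): 10 bp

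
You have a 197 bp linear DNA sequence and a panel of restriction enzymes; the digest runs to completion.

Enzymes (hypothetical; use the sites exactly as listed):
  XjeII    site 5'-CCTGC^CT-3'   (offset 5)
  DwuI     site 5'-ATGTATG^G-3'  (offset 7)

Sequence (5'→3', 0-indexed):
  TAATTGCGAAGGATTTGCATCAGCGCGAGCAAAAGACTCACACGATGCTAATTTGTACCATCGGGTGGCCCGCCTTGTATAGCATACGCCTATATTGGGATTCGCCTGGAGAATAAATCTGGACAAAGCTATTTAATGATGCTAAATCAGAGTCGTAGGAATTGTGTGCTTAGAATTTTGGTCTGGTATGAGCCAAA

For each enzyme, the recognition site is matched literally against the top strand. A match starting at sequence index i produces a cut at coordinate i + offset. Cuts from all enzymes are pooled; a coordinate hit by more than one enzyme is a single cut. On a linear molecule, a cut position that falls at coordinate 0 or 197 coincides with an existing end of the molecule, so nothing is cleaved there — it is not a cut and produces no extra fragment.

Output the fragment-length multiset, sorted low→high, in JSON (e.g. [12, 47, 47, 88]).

Per-enzyme occurrences:
  XjeII (CCTGCCT, off=5): no sites
  DwuI (ATGTATGG, off=7): no sites

All cut coordinates (distinct, sorted): ∅

Fragment lengths:
  no cuts → one linear fragment of 197 bp

[197]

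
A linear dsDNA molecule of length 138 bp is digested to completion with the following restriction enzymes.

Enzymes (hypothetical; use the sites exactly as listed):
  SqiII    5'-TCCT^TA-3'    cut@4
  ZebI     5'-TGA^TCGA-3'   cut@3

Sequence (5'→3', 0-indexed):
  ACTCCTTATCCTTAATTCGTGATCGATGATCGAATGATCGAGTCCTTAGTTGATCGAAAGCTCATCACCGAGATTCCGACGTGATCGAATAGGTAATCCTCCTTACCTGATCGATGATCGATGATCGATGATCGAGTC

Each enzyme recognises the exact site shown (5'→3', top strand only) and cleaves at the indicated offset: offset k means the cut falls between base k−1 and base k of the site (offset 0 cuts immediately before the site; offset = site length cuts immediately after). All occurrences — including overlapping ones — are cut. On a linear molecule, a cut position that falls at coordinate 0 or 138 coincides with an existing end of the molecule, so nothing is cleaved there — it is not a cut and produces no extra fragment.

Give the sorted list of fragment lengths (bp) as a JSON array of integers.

Per-enzyme occurrences:
  SqiII TCCTTA/4: at [2, 8, 42, 99] ⇒ [6, 12, 46, 103]
  ZebI TGATCGA/3: at [19, 26, 34, 50, 81, 107, 114, 121, 128] ⇒ [22, 29, 37, 53, 84, 110, 117, 124, 131]

Pooled cuts: [6, 12, 22, 29, 37, 46, 53, 84, 103, 110, 117, 124, 131]

Fragments:
  [0,6): 6 bp
  [6,12): 6 bp
  [12,22): 10 bp
  [22,29): 7 bp
  [29,37): 8 bp
  [37,46): 9 bp
  [46,53): 7 bp
  [53,84): 31 bp
  [84,103): 19 bp
  [103,110): 7 bp
  [110,117): 7 bp
  [117,124): 7 bp
  [124,131): 7 bp
  [131,138): 7 bp

[6,6,7,7,7,7,7,7,7,8,9,10,19,31]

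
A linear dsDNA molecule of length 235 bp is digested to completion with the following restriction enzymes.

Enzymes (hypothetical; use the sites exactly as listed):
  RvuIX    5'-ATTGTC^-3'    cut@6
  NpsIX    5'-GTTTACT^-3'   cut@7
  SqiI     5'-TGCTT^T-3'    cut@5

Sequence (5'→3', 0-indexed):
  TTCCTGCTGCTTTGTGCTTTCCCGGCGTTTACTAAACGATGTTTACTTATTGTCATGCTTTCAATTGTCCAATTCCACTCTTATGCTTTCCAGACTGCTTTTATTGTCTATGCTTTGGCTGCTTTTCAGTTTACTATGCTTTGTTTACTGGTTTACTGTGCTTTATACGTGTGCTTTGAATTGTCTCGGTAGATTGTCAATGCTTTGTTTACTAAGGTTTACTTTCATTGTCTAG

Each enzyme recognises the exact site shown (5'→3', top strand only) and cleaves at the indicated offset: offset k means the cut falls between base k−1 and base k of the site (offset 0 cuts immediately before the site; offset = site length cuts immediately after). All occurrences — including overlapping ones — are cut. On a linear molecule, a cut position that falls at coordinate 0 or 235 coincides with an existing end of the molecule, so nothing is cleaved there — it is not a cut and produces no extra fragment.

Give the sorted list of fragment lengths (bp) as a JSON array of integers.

Per-enzyme occurrences:
  RvuIX (ATTGTC, off=6): starts [48, 63, 102, 179, 192, 226] → cuts [54, 69, 108, 185, 198, 232]
  NpsIX (GTTTACT, off=7): starts [26, 40, 128, 142, 150, 206, 216] → cuts [33, 47, 135, 149, 157, 213, 223]
  SqiI (TGCTTT, off=5): starts [7, 14, 55, 83, 95, 110, 119, 136, 158, 171, 200] → cuts [12, 19, 60, 88, 100, 115, 124, 141, 163, 176, 205]

Pooled cuts: [12, 19, 33, 47, 54, 60, 69, 88, 100, 108, 115, 124, 135, 141, 149, 157, 163, 176, 185, 198, 205, 213, 223, 232]

Fragment lengths:
  [0,12): 12 bp
  [12,19): 7 bp
  [19,33): 14 bp
  [33,47): 14 bp
  [47,54): 7 bp
  [54,60): 6 bp
  [60,69): 9 bp
  [69,88): 19 bp
  [88,100): 12 bp
  [100,108): 8 bp
  [108,115): 7 bp
  [115,124): 9 bp
  [124,135): 11 bp
  [135,141): 6 bp
  [141,149): 8 bp
  [149,157): 8 bp
  [157,163): 6 bp
  [163,176): 13 bp
  [176,185): 9 bp
  [185,198): 13 bp
  [198,205): 7 bp
  [205,213): 8 bp
  [213,223): 10 bp
  [223,232): 9 bp
  [232,235): 3 bp

[3,6,6,6,7,7,7,7,8,8,8,8,9,9,9,9,10,11,12,12,13,13,14,14,19]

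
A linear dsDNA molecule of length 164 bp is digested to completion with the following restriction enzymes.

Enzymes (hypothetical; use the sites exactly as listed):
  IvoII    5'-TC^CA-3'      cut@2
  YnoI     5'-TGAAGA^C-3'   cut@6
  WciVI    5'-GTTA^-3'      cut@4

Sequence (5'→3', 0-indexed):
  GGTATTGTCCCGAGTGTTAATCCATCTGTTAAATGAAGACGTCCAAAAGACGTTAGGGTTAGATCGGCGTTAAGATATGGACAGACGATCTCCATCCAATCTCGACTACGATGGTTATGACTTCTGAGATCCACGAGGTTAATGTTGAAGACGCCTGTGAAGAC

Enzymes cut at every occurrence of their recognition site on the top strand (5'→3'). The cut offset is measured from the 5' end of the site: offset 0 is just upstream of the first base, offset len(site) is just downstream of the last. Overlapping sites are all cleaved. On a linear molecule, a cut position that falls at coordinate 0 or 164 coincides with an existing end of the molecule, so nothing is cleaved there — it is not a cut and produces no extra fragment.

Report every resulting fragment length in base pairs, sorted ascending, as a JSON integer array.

[1,3,4,4,6,8,9,10,10,11,12,12,14,19,20,21]

Per-enzyme occurrences:
  IvoII (TCCA, off=2): starts [20, 41, 90, 94, 129] → cuts [22, 43, 92, 96, 131]
  YnoI (TGAAGAC, off=6): starts [33, 145, 157] → cuts [39, 151, 163]
  WciVI (GTTA, off=4): starts [15, 27, 51, 57, 68, 113, 137] → cuts [19, 31, 55, 61, 72, 117, 141]

All cut coordinates (distinct, sorted): [19, 22, 31, 39, 43, 55, 61, 72, 92, 96, 117, 131, 141, 151, 163]

Fragment lengths:
  [0,19): 19 bp
  [19,22): 3 bp
  [22,31): 9 bp
  [31,39): 8 bp
  [39,43): 4 bp
  [43,55): 12 bp
  [55,61): 6 bp
  [61,72): 11 bp
  [72,92): 20 bp
  [92,96): 4 bp
  [96,117): 21 bp
  [117,131): 14 bp
  [131,141): 10 bp
  [141,151): 10 bp
  [151,163): 12 bp
  [163,164): 1 bp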